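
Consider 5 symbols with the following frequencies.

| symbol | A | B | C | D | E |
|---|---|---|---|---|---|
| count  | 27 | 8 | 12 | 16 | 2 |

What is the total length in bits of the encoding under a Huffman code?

Merge the two smallest weights repeatedly:
E(2) + B(8) → 10
10 + C(12) → 22
D(16) + 22 → 38
A(27) + 38 → 65
Total encoded bits = sum of merged weights = 10 + 22 + 38 + 65 = 135.

135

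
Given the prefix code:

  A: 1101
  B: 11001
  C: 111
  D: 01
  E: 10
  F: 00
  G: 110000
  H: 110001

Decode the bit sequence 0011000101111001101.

Read left to right; each codeword is recognised as soon as it completes (prefix code):
  00→F | 110001→H | 01→D | 111→C | 00→F | 1101→A
Decoded message: FHDCFA

FHDCFA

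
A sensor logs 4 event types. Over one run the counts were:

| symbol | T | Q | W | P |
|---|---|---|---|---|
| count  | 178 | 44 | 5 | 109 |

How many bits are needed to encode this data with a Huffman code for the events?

543

Build the Huffman tree bottom-up:
combine W(5), Q(44) → 49
combine 49, P(109) → 158
combine 158, T(178) → 336
The encoded length is the sum of every internal node's weight: 49 + 158 + 336 = 543 bits.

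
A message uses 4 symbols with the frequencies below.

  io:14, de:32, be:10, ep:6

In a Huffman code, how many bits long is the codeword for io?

2

Repeatedly merge the two smallest:
ep(6) + be(10) → 16
io(14) + 16 → 30
30 + de(32) → 62
io's leaf is at depth 2, giving a 2-bit codeword.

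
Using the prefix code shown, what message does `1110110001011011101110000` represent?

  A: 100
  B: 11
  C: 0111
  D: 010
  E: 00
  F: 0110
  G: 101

Read left to right; each codeword is recognised as soon as it completes (prefix code):
  11→B | 101→G | 100→A | 010→D | 11→B | 0111→C | 0111→C | 00→E | 00→E
Decoded message: BGADBCCEE

BGADBCCEE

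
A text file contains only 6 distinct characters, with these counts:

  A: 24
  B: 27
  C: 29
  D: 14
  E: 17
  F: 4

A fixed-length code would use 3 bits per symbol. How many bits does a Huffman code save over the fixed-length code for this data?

62

Fixed-length: 3 bits × 115 symbols = 345 bits.
Huffman merges:
merge F(4) and D(14): 18
merge E(17) and 18: 35
merge A(24) and B(27): 51
merge C(29) and 35: 64
merge 51 and 64: 115
Huffman total = 18 + 35 + 51 + 64 + 115 = 283 bits.
Saving = 345 − 283 = 62 bits.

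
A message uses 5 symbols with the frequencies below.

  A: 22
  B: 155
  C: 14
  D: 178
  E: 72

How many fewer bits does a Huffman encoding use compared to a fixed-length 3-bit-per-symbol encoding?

Fixed-length: 3 bits × 441 symbols = 1323 bits.
Huffman merges:
merge C(14) and A(22): 36
merge 36 and E(72): 108
merge 108 and B(155): 263
merge D(178) and 263: 441
Huffman total = 36 + 108 + 263 + 441 = 848 bits.
Saving = 1323 − 848 = 475 bits.

475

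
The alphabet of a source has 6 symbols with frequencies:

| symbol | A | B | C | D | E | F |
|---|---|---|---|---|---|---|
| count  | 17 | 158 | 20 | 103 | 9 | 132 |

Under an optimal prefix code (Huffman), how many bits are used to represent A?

5

Repeatedly merge the two smallest:
merge E(9) and A(17): 26
merge C(20) and 26: 46
merge 46 and D(103): 149
merge F(132) and 149: 281
merge B(158) and 281: 439
A sits 5 levels below the root, so its codeword is 5 bits.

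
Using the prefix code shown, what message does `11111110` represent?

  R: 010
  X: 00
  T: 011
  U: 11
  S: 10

UUUS

Read left to right; each codeword is recognised as soon as it completes (prefix code):
  11→U | 11→U | 11→U | 10→S
Decoded message: UUUS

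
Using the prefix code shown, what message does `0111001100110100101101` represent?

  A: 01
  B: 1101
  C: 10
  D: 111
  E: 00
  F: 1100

AFFBECB

Read left to right; each codeword is recognised as soon as it completes (prefix code):
  01→A | 1100→F | 1100→F | 1101→B | 00→E | 10→C | 1101→B
Decoded message: AFFBECB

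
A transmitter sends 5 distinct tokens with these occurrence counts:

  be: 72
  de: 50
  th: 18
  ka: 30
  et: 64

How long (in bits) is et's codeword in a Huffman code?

Repeatedly merge the two smallest:
th(18) + ka(30) → 48
48 + de(50) → 98
et(64) + be(72) → 136
98 + 136 → 234
et's leaf is at depth 2, giving a 2-bit codeword.

2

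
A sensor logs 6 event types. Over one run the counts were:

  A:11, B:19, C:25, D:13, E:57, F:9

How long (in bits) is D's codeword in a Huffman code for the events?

Huffman merges, smallest pair first:
combine F(9), A(11) → 20
combine D(13), B(19) → 32
combine 20, C(25) → 45
combine 32, 45 → 77
combine E(57), 77 → 134
D's leaf is at depth 3, giving a 3-bit codeword.

3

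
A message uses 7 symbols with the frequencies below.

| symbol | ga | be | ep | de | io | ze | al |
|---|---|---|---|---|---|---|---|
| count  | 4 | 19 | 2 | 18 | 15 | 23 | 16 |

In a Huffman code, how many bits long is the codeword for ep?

Repeatedly merge the two smallest:
combine ep(2), ga(4) → 6
combine 6, io(15) → 21
combine al(16), de(18) → 34
combine be(19), 21 → 40
combine ze(23), 34 → 57
combine 40, 57 → 97
ep's leaf is at depth 4, giving a 4-bit codeword.

4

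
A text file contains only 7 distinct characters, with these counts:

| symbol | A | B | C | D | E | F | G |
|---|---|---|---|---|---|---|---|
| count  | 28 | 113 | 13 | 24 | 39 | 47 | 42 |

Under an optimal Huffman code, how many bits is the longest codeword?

Merge the two lowest-weight nodes at each step:
C(13) + D(24) → 37
A(28) + 37 → 65
E(39) + G(42) → 81
F(47) + 65 → 112
81 + 112 → 193
B(113) + 193 → 306
Maximum depth reached is 5.

5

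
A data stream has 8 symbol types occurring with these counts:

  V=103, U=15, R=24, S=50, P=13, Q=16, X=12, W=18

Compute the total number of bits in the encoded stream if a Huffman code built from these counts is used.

Build the Huffman tree bottom-up:
X(12) + P(13) → 25
U(15) + Q(16) → 31
W(18) + R(24) → 42
25 + 31 → 56
42 + S(50) → 92
56 + 92 → 148
V(103) + 148 → 251
Total encoded bits = sum of merged weights = 25 + 31 + 42 + 56 + 92 + 148 + 251 = 645.

645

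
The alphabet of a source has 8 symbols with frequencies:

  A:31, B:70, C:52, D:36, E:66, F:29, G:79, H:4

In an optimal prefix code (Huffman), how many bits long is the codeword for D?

Build the tree from the bottom:
merge H(4) and F(29): 33
merge A(31) and 33: 64
merge D(36) and C(52): 88
merge 64 and E(66): 130
merge B(70) and G(79): 149
merge 88 and 130: 218
merge 149 and 218: 367
D's leaf is at depth 3, giving a 3-bit codeword.

3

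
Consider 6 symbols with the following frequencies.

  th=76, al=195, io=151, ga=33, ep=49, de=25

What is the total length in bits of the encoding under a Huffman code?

Build the Huffman tree bottom-up:
merge de(25) and ga(33): 58
merge ep(49) and 58: 107
merge th(76) and 107: 183
merge io(151) and 183: 334
merge al(195) and 334: 529
The encoded length is the sum of every internal node's weight: 58 + 107 + 183 + 334 + 529 = 1211 bits.

1211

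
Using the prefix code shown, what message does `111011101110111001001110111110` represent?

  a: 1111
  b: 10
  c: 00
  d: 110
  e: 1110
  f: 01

eeeefceab

Read left to right; each codeword is recognised as soon as it completes (prefix code):
  1110→e | 1110→e | 1110→e | 1110→e | 01→f | 00→c | 1110→e | 1111→a | 10→b
Decoded message: eeeefceab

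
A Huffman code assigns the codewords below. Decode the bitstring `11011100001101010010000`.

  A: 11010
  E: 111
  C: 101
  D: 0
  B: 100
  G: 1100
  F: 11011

FBDDABBDD

Read left to right; each codeword is recognised as soon as it completes (prefix code):
  11011→F | 100→B | 0→D | 0→D | 11010→A | 100→B | 100→B | 0→D | 0→D
Decoded message: FBDDABBDD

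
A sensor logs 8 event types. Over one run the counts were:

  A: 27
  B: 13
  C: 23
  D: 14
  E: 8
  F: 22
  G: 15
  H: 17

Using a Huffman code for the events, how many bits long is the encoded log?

Merge the two smallest weights repeatedly:
E(8) + B(13) → 21
D(14) + G(15) → 29
H(17) + 21 → 38
F(22) + C(23) → 45
A(27) + 29 → 56
38 + 45 → 83
56 + 83 → 139
Total encoded bits = sum of merged weights = 21 + 29 + 38 + 45 + 56 + 83 + 139 = 411.

411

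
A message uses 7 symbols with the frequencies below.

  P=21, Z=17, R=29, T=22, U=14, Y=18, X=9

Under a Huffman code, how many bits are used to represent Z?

Huffman merges, smallest pair first:
merge X(9) and U(14): 23
merge Z(17) and Y(18): 35
merge P(21) and T(22): 43
merge 23 and R(29): 52
merge 35 and 43: 78
merge 52 and 78: 130
Z's leaf is at depth 3, giving a 3-bit codeword.

3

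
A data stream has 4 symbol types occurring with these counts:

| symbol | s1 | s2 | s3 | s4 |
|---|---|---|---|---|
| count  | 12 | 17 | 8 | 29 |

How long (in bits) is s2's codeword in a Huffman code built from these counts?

Build the tree from the bottom:
combine s3(8), s1(12) → 20
combine s2(17), 20 → 37
combine s4(29), 37 → 66
The subtree containing s2 is merged 2 times, so code length = 2.

2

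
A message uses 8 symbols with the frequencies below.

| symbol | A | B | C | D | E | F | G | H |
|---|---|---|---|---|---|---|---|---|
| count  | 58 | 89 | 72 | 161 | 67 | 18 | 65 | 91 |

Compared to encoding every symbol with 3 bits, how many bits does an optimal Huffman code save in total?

Fixed-length: 3 bits × 621 symbols = 1863 bits.
Huffman merges:
F(18) + A(58) → 76
G(65) + E(67) → 132
C(72) + 76 → 148
B(89) + H(91) → 180
132 + 148 → 280
D(161) + 180 → 341
280 + 341 → 621
Huffman total = 76 + 132 + 148 + 180 + 280 + 341 + 621 = 1778 bits.
Saving = 1863 − 1778 = 85 bits.

85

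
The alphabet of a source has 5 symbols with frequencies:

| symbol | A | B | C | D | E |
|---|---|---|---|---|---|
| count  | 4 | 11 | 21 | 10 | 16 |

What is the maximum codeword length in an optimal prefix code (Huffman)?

3

Merge the two lowest-weight nodes at each step:
merge A(4) and D(10): 14
merge B(11) and 14: 25
merge E(16) and C(21): 37
merge 25 and 37: 62
The first pair merged (A, D) ends up deepest, at depth 3.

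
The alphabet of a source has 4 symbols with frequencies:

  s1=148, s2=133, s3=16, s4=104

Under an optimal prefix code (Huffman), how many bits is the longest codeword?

Merge the two lowest-weight nodes at each step:
s3(16) + s4(104) → 120
120 + s2(133) → 253
s1(148) + 253 → 401
The rarest symbols sit at the bottom; the longest codeword is 3 bits.

3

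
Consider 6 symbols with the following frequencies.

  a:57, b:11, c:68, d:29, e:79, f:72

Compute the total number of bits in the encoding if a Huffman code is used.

769

Build the Huffman tree bottom-up:
b(11) + d(29) → 40
40 + a(57) → 97
c(68) + f(72) → 140
e(79) + 97 → 176
140 + 176 → 316
The encoded length is the sum of every internal node's weight: 40 + 97 + 140 + 176 + 316 = 769 bits.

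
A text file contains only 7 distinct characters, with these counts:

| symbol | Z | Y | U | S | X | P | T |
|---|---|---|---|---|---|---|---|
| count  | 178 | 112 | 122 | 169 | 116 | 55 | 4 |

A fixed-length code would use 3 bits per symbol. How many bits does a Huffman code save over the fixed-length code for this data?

Fixed-length: 3 bits × 756 symbols = 2268 bits.
Huffman merges:
T(4) + P(55) → 59
59 + Y(112) → 171
X(116) + U(122) → 238
S(169) + 171 → 340
Z(178) + 238 → 416
340 + 416 → 756
Huffman total = 59 + 171 + 238 + 340 + 416 + 756 = 1980 bits.
Saving = 2268 − 1980 = 288 bits.

288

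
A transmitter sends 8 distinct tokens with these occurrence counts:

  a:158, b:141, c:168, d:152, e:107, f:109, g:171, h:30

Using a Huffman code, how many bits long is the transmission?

3074

Greedily combine the two least-frequent nodes:
merge h(30) and e(107): 137
merge f(109) and 137: 246
merge b(141) and d(152): 293
merge a(158) and c(168): 326
merge g(171) and 246: 417
merge 293 and 326: 619
merge 417 and 619: 1036
Each symbol's bit-cost is frequency × depth; summing gives 3074 bits (equivalently 137 + 246 + 293 + 326 + 417 + 619 + 1036).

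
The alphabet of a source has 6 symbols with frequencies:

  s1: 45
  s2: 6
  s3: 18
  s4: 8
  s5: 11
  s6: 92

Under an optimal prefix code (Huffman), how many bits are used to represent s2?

5

Huffman merges, smallest pair first:
combine s2(6), s4(8) → 14
combine s5(11), 14 → 25
combine s3(18), 25 → 43
combine 43, s1(45) → 88
combine 88, s6(92) → 180
s2's leaf is at depth 5, giving a 5-bit codeword.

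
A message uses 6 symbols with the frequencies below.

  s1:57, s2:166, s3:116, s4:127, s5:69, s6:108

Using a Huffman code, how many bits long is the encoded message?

1636

Merge the two smallest weights repeatedly:
s1(57) + s5(69) → 126
s6(108) + s3(116) → 224
126 + s4(127) → 253
s2(166) + 224 → 390
253 + 390 → 643
The encoded length is the sum of every internal node's weight: 126 + 224 + 253 + 390 + 643 = 1636 bits.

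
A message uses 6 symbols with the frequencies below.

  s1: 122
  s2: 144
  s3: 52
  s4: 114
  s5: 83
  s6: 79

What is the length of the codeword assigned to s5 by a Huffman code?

3

Build the tree from the bottom:
s3(52) + s6(79) → 131
s5(83) + s4(114) → 197
s1(122) + 131 → 253
s2(144) + 197 → 341
253 + 341 → 594
s5's leaf is at depth 3, giving a 3-bit codeword.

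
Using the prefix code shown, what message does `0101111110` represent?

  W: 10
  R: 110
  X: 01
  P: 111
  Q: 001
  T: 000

Read left to right; each codeword is recognised as soon as it completes (prefix code):
  01→X | 01→X | 111→P | 110→R
Decoded message: XXPR

XXPR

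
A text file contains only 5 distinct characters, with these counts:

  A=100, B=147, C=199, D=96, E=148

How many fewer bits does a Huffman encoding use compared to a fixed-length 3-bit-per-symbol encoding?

494

Fixed-length: 3 bits × 690 symbols = 2070 bits.
Huffman merges:
combine D(96), A(100) → 196
combine B(147), E(148) → 295
combine 196, C(199) → 395
combine 295, 395 → 690
Huffman total = 196 + 295 + 395 + 690 = 1576 bits.
Saving = 2070 − 1576 = 494 bits.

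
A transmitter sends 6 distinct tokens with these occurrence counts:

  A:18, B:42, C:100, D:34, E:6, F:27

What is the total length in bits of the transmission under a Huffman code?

505

Greedily combine the two least-frequent nodes:
E(6) + A(18) → 24
24 + F(27) → 51
D(34) + B(42) → 76
51 + 76 → 127
C(100) + 127 → 227
Total encoded bits = sum of merged weights = 24 + 51 + 76 + 127 + 227 = 505.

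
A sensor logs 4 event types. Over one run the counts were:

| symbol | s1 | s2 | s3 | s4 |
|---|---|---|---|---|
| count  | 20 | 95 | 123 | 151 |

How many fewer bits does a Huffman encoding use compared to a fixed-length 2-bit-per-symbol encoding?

Fixed-length: 2 bits × 389 symbols = 778 bits.
Huffman merges:
merge s1(20) and s2(95): 115
merge 115 and s3(123): 238
merge s4(151) and 238: 389
Huffman total = 115 + 238 + 389 = 742 bits.
Saving = 778 − 742 = 36 bits.

36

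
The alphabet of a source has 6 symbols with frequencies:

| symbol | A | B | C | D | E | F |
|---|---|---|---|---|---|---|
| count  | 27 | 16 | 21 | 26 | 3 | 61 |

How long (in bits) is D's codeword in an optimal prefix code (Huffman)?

Huffman merges, smallest pair first:
merge E(3) and B(16): 19
merge 19 and C(21): 40
merge D(26) and A(27): 53
merge 40 and 53: 93
merge F(61) and 93: 154
The subtree containing D is merged 3 times, so code length = 3.

3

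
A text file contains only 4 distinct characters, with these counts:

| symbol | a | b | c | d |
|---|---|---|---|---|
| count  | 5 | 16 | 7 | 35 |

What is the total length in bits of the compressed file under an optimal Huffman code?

103

Merge the two smallest weights repeatedly:
combine a(5), c(7) → 12
combine 12, b(16) → 28
combine 28, d(35) → 63
Each symbol's bit-cost is frequency × depth; summing gives 103 bits (equivalently 12 + 28 + 63).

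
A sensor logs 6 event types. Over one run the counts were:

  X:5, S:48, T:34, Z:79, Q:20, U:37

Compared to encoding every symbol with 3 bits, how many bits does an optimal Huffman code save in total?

139

Fixed-length: 3 bits × 223 symbols = 669 bits.
Huffman merges:
merge X(5) and Q(20): 25
merge 25 and T(34): 59
merge U(37) and S(48): 85
merge 59 and Z(79): 138
merge 85 and 138: 223
Huffman total = 25 + 59 + 85 + 138 + 223 = 530 bits.
Saving = 669 − 530 = 139 bits.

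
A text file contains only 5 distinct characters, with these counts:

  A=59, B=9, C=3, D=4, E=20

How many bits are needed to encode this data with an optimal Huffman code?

Merge the two smallest weights repeatedly:
C(3) + D(4) → 7
7 + B(9) → 16
16 + E(20) → 36
36 + A(59) → 95
Each symbol's bit-cost is frequency × depth; summing gives 154 bits (equivalently 7 + 16 + 36 + 95).

154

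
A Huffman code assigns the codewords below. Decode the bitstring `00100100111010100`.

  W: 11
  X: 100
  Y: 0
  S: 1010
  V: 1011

YYXXWSX

Read left to right; each codeword is recognised as soon as it completes (prefix code):
  0→Y | 0→Y | 100→X | 100→X | 11→W | 1010→S | 100→X
Decoded message: YYXXWSX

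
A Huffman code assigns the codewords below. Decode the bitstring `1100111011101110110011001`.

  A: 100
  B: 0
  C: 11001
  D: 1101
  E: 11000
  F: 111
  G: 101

Read left to right; each codeword is recognised as soon as it completes (prefix code):
  11001→C | 1101→D | 1101→D | 1101→D | 100→A | 11001→C
Decoded message: CDDDAC

CDDDAC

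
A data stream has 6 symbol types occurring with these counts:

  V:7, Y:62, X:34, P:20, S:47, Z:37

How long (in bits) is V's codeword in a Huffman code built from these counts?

4

Repeatedly merge the two smallest:
combine V(7), P(20) → 27
combine 27, X(34) → 61
combine Z(37), S(47) → 84
combine 61, Y(62) → 123
combine 84, 123 → 207
The subtree containing V is merged 4 times, so code length = 4.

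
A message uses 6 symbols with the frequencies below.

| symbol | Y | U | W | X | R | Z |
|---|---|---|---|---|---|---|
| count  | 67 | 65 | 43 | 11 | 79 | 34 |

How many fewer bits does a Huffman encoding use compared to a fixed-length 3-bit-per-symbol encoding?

166

Fixed-length: 3 bits × 299 symbols = 897 bits.
Huffman merges:
X(11) + Z(34) → 45
W(43) + 45 → 88
U(65) + Y(67) → 132
R(79) + 88 → 167
132 + 167 → 299
Huffman total = 45 + 88 + 132 + 167 + 299 = 731 bits.
Saving = 897 − 731 = 166 bits.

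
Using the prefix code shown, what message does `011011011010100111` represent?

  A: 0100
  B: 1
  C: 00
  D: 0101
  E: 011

EEEDCBBB

Read left to right; each codeword is recognised as soon as it completes (prefix code):
  011→E | 011→E | 011→E | 0101→D | 00→C | 1→B | 1→B | 1→B
Decoded message: EEEDCBBB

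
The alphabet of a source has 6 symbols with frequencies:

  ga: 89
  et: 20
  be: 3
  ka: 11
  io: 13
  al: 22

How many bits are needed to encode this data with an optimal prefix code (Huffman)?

310

Greedily combine the two least-frequent nodes:
merge be(3) and ka(11): 14
merge io(13) and 14: 27
merge et(20) and al(22): 42
merge 27 and 42: 69
merge 69 and ga(89): 158
Total encoded bits = sum of merged weights = 14 + 27 + 42 + 69 + 158 = 310.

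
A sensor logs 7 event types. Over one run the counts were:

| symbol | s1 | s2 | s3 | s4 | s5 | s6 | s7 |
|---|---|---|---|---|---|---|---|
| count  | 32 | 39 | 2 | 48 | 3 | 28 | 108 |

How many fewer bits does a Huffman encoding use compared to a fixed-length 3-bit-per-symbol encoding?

Fixed-length: 3 bits × 260 symbols = 780 bits.
Huffman merges:
s3(2) + s5(3) → 5
5 + s6(28) → 33
s1(32) + 33 → 65
s2(39) + s4(48) → 87
65 + 87 → 152
s7(108) + 152 → 260
Huffman total = 5 + 33 + 65 + 87 + 152 + 260 = 602 bits.
Saving = 780 − 602 = 178 bits.

178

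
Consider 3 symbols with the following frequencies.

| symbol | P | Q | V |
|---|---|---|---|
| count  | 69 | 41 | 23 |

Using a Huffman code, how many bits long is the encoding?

Merge the two smallest weights repeatedly:
merge V(23) and Q(41): 64
merge 64 and P(69): 133
Total encoded bits = sum of merged weights = 64 + 133 = 197.

197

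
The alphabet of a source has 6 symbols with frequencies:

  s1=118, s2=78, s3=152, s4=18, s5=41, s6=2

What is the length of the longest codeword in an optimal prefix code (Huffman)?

Merge the two lowest-weight nodes at each step:
combine s6(2), s4(18) → 20
combine 20, s5(41) → 61
combine 61, s2(78) → 139
combine s1(118), 139 → 257
combine s3(152), 257 → 409
The rarest symbols sit at the bottom; the longest codeword is 5 bits.

5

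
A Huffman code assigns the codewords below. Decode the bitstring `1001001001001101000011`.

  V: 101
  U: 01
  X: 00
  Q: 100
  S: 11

QQQQSUXXS

Read left to right; each codeword is recognised as soon as it completes (prefix code):
  100→Q | 100→Q | 100→Q | 100→Q | 11→S | 01→U | 00→X | 00→X | 11→S
Decoded message: QQQQSUXXS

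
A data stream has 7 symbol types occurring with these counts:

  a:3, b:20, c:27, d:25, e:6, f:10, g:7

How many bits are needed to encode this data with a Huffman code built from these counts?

247

Build the Huffman tree bottom-up:
merge a(3) and e(6): 9
merge g(7) and 9: 16
merge f(10) and 16: 26
merge b(20) and d(25): 45
merge 26 and c(27): 53
merge 45 and 53: 98
Total encoded bits = sum of merged weights = 9 + 16 + 26 + 45 + 53 + 98 = 247.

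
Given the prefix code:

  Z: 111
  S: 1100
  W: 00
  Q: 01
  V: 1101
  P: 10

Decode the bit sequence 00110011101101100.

Read left to right; each codeword is recognised as soon as it completes (prefix code):
  00→W | 1100→S | 111→Z | 01→Q | 10→P | 1100→S
Decoded message: WSZQPS

WSZQPS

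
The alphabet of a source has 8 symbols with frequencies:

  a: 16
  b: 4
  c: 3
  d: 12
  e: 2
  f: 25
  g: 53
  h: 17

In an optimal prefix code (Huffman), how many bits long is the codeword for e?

Huffman merges, smallest pair first:
e(2) + c(3) → 5
b(4) + 5 → 9
9 + d(12) → 21
a(16) + h(17) → 33
21 + f(25) → 46
33 + 46 → 79
g(53) + 79 → 132
e sits 6 levels below the root, so its codeword is 6 bits.

6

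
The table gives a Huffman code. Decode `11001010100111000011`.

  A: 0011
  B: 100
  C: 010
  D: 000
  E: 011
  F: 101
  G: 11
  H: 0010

Read left to right; each codeword is recognised as soon as it completes (prefix code):
  11→G | 0010→H | 101→F | 0011→A | 100→B | 0011→A
Decoded message: GHFABA

GHFABA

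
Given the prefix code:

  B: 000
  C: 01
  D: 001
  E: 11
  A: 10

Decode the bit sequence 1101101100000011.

ECAEBBE

Read left to right; each codeword is recognised as soon as it completes (prefix code):
  11→E | 01→C | 10→A | 11→E | 000→B | 000→B | 11→E
Decoded message: ECAEBBE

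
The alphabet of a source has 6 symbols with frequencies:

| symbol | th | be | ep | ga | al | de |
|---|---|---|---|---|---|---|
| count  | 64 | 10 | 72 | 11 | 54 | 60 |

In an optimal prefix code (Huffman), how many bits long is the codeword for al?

3

Huffman merges, smallest pair first:
merge be(10) and ga(11): 21
merge 21 and al(54): 75
merge de(60) and th(64): 124
merge ep(72) and 75: 147
merge 124 and 147: 271
The subtree containing al is merged 3 times, so code length = 3.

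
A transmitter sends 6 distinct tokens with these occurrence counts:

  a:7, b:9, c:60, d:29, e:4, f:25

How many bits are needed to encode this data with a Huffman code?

Merge the two smallest weights repeatedly:
merge e(4) and a(7): 11
merge b(9) and 11: 20
merge 20 and f(25): 45
merge d(29) and 45: 74
merge c(60) and 74: 134
Total encoded bits = sum of merged weights = 11 + 20 + 45 + 74 + 134 = 284.

284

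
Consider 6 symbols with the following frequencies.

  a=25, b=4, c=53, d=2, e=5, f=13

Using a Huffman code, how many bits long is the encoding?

Greedily combine the two least-frequent nodes:
combine d(2), b(4) → 6
combine e(5), 6 → 11
combine 11, f(13) → 24
combine 24, a(25) → 49
combine 49, c(53) → 102
Total encoded bits = sum of merged weights = 6 + 11 + 24 + 49 + 102 = 192.

192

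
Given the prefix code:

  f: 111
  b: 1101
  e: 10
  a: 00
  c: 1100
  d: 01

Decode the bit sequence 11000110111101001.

Read left to right; each codeword is recognised as soon as it completes (prefix code):
  1100→c | 01→d | 10→e | 111→f | 10→e | 10→e | 01→d
Decoded message: cdefeed

cdefeed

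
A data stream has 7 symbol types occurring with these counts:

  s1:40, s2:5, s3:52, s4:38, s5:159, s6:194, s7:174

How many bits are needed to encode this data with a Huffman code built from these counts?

1585

Build the Huffman tree bottom-up:
merge s2(5) and s4(38): 43
merge s1(40) and 43: 83
merge s3(52) and 83: 135
merge 135 and s5(159): 294
merge s7(174) and s6(194): 368
merge 294 and 368: 662
Total encoded bits = sum of merged weights = 43 + 83 + 135 + 294 + 368 + 662 = 1585.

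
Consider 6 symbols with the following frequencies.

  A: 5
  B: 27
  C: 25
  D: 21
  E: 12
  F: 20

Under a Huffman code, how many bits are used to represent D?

2

Huffman merges, smallest pair first:
combine A(5), E(12) → 17
combine 17, F(20) → 37
combine D(21), C(25) → 46
combine B(27), 37 → 64
combine 46, 64 → 110
D sits 2 levels below the root, so its codeword is 2 bits.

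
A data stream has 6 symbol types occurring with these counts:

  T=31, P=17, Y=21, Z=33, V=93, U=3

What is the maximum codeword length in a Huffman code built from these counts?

4

Merge the two lowest-weight nodes at each step:
combine U(3), P(17) → 20
combine 20, Y(21) → 41
combine T(31), Z(33) → 64
combine 41, 64 → 105
combine V(93), 105 → 198
The first pair merged (U, P) ends up deepest, at depth 4.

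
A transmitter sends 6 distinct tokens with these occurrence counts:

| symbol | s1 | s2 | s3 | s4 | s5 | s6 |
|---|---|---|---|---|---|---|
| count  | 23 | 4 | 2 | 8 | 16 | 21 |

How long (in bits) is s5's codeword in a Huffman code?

Repeatedly merge the two smallest:
combine s3(2), s2(4) → 6
combine 6, s4(8) → 14
combine 14, s5(16) → 30
combine s6(21), s1(23) → 44
combine 30, 44 → 74
s5 sits 2 levels below the root, so its codeword is 2 bits.

2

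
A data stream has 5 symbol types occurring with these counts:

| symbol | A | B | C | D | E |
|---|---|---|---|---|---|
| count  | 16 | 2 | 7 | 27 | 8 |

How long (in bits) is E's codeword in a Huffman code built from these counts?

3

Huffman merges, smallest pair first:
B(2) + C(7) → 9
E(8) + 9 → 17
A(16) + 17 → 33
D(27) + 33 → 60
The subtree containing E is merged 3 times, so code length = 3.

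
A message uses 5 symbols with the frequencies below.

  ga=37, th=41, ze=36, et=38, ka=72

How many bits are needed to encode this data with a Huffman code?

521

Merge the two smallest weights repeatedly:
merge ze(36) and ga(37): 73
merge et(38) and th(41): 79
merge ka(72) and 73: 145
merge 79 and 145: 224
Each symbol's bit-cost is frequency × depth; summing gives 521 bits (equivalently 73 + 79 + 145 + 224).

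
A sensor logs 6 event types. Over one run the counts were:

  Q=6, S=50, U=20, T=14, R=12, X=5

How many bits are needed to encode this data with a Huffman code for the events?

Greedily combine the two least-frequent nodes:
merge X(5) and Q(6): 11
merge 11 and R(12): 23
merge T(14) and U(20): 34
merge 23 and 34: 57
merge S(50) and 57: 107
Total encoded bits = sum of merged weights = 11 + 23 + 34 + 57 + 107 = 232.

232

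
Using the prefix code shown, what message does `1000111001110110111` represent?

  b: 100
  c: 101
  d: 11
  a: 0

Read left to right; each codeword is recognised as soon as it completes (prefix code):
  100→b | 0→a | 11→d | 100→b | 11→d | 101→c | 101→c | 11→d
Decoded message: badbdccd

badbdccd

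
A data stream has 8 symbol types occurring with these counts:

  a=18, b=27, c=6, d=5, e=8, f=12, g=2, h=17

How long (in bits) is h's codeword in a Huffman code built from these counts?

3

Repeatedly merge the two smallest:
merge g(2) and d(5): 7
merge c(6) and 7: 13
merge e(8) and f(12): 20
merge 13 and h(17): 30
merge a(18) and 20: 38
merge b(27) and 30: 57
merge 38 and 57: 95
h sits 3 levels below the root, so its codeword is 3 bits.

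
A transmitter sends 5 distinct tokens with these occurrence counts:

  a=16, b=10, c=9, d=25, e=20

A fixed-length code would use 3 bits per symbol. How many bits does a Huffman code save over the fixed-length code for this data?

Fixed-length: 3 bits × 80 symbols = 240 bits.
Huffman merges:
combine c(9), b(10) → 19
combine a(16), 19 → 35
combine e(20), d(25) → 45
combine 35, 45 → 80
Huffman total = 19 + 35 + 45 + 80 = 179 bits.
Saving = 240 − 179 = 61 bits.

61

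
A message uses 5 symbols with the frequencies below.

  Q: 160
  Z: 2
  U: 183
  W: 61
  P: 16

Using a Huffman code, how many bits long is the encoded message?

Build the Huffman tree bottom-up:
merge Z(2) and P(16): 18
merge 18 and W(61): 79
merge 79 and Q(160): 239
merge U(183) and 239: 422
Each symbol's bit-cost is frequency × depth; summing gives 758 bits (equivalently 18 + 79 + 239 + 422).

758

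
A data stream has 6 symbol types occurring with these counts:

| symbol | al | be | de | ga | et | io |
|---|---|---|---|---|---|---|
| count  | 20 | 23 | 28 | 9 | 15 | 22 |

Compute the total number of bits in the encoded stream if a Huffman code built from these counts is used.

300

Greedily combine the two least-frequent nodes:
combine ga(9), et(15) → 24
combine al(20), io(22) → 42
combine be(23), 24 → 47
combine de(28), 42 → 70
combine 47, 70 → 117
Total encoded bits = sum of merged weights = 24 + 42 + 47 + 70 + 117 = 300.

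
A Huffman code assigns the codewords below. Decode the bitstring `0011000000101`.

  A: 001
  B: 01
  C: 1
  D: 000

ACDDCB

Read left to right; each codeword is recognised as soon as it completes (prefix code):
  001→A | 1→C | 000→D | 000→D | 1→C | 01→B
Decoded message: ACDDCB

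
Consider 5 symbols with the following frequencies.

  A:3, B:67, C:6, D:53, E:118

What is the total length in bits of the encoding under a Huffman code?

Build the Huffman tree bottom-up:
A(3) + C(6) → 9
9 + D(53) → 62
62 + B(67) → 129
E(118) + 129 → 247
Each symbol's bit-cost is frequency × depth; summing gives 447 bits (equivalently 9 + 62 + 129 + 247).

447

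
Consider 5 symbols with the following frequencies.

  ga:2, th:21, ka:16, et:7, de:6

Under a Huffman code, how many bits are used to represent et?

Repeatedly merge the two smallest:
ga(2) + de(6) → 8
et(7) + 8 → 15
15 + ka(16) → 31
th(21) + 31 → 52
The subtree containing et is merged 3 times, so code length = 3.

3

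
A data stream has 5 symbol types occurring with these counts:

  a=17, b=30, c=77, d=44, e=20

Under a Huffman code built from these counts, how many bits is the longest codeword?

Merge the two lowest-weight nodes at each step:
merge a(17) and e(20): 37
merge b(30) and 37: 67
merge d(44) and 67: 111
merge c(77) and 111: 188
The first pair merged (a, e) ends up deepest, at depth 4.

4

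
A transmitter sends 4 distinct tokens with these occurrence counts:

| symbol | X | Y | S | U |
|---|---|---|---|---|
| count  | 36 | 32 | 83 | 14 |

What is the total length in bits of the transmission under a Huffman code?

293

Greedily combine the two least-frequent nodes:
merge U(14) and Y(32): 46
merge X(36) and 46: 82
merge 82 and S(83): 165
Each symbol's bit-cost is frequency × depth; summing gives 293 bits (equivalently 46 + 82 + 165).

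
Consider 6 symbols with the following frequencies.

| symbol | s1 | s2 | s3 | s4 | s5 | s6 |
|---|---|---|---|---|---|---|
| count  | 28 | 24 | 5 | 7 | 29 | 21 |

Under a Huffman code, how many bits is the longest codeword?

4

Merge the two lowest-weight nodes at each step:
merge s3(5) and s4(7): 12
merge 12 and s6(21): 33
merge s2(24) and s1(28): 52
merge s5(29) and 33: 62
merge 52 and 62: 114
Maximum depth reached is 4.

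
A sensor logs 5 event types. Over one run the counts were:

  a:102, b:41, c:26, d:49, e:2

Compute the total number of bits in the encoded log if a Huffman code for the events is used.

Merge the two smallest weights repeatedly:
e(2) + c(26) → 28
28 + b(41) → 69
d(49) + 69 → 118
a(102) + 118 → 220
Each symbol's bit-cost is frequency × depth; summing gives 435 bits (equivalently 28 + 69 + 118 + 220).

435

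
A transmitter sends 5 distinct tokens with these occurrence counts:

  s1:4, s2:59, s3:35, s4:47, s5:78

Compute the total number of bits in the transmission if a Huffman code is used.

485

Greedily combine the two least-frequent nodes:
s1(4) + s3(35) → 39
39 + s4(47) → 86
s2(59) + s5(78) → 137
86 + 137 → 223
Each symbol's bit-cost is frequency × depth; summing gives 485 bits (equivalently 39 + 86 + 137 + 223).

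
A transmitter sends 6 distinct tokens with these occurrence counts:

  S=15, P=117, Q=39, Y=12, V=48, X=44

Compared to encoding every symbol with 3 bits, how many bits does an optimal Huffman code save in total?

Fixed-length: 3 bits × 275 symbols = 825 bits.
Huffman merges:
merge Y(12) and S(15): 27
merge 27 and Q(39): 66
merge X(44) and V(48): 92
merge 66 and 92: 158
merge P(117) and 158: 275
Huffman total = 27 + 66 + 92 + 158 + 275 = 618 bits.
Saving = 825 − 618 = 207 bits.

207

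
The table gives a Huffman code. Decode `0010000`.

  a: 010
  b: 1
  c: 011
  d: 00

Read left to right; each codeword is recognised as soon as it completes (prefix code):
  00→d | 1→b | 00→d | 00→d
Decoded message: dbdd

dbdd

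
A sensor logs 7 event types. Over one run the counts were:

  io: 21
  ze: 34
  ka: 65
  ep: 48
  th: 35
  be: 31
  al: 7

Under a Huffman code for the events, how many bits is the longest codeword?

4

Merge the two lowest-weight nodes at each step:
al(7) + io(21) → 28
28 + be(31) → 59
ze(34) + th(35) → 69
ep(48) + 59 → 107
ka(65) + 69 → 134
107 + 134 → 241
Maximum depth reached is 4.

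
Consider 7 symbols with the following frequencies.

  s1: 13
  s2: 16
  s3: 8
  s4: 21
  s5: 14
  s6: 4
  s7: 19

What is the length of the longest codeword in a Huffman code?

4

Merge the two lowest-weight nodes at each step:
s6(4) + s3(8) → 12
12 + s1(13) → 25
s5(14) + s2(16) → 30
s7(19) + s4(21) → 40
25 + 30 → 55
40 + 55 → 95
The rarest symbols sit at the bottom; the longest codeword is 4 bits.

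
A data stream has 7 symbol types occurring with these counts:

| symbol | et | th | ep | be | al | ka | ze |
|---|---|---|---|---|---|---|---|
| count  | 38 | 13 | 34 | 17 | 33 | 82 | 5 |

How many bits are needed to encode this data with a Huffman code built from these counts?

Greedily combine the two least-frequent nodes:
ze(5) + th(13) → 18
be(17) + 18 → 35
al(33) + ep(34) → 67
35 + et(38) → 73
67 + 73 → 140
ka(82) + 140 → 222
The encoded length is the sum of every internal node's weight: 18 + 35 + 67 + 73 + 140 + 222 = 555 bits.

555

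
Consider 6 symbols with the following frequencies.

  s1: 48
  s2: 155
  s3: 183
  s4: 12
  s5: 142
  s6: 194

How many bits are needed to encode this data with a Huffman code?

1730

Greedily combine the two least-frequent nodes:
combine s4(12), s1(48) → 60
combine 60, s5(142) → 202
combine s2(155), s3(183) → 338
combine s6(194), 202 → 396
combine 338, 396 → 734
Total encoded bits = sum of merged weights = 60 + 202 + 338 + 396 + 734 = 1730.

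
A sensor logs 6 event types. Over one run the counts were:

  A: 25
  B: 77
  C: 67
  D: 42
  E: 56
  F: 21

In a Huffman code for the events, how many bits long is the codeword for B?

Huffman merges, smallest pair first:
F(21) + A(25) → 46
D(42) + 46 → 88
E(56) + C(67) → 123
B(77) + 88 → 165
123 + 165 → 288
The subtree containing B is merged 2 times, so code length = 2.

2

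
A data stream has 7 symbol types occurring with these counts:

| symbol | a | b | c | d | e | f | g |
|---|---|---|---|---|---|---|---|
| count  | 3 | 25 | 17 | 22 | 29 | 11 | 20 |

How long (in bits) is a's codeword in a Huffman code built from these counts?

Build the tree from the bottom:
a(3) + f(11) → 14
14 + c(17) → 31
g(20) + d(22) → 42
b(25) + e(29) → 54
31 + 42 → 73
54 + 73 → 127
a's leaf is at depth 4, giving a 4-bit codeword.

4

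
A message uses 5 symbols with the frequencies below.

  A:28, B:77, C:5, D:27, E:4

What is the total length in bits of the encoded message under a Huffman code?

Merge the two smallest weights repeatedly:
merge E(4) and C(5): 9
merge 9 and D(27): 36
merge A(28) and 36: 64
merge 64 and B(77): 141
The encoded length is the sum of every internal node's weight: 9 + 36 + 64 + 141 = 250 bits.

250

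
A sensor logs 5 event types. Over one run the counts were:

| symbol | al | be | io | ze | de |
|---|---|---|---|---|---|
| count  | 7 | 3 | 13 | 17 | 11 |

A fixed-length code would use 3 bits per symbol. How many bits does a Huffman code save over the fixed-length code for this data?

41

Fixed-length: 3 bits × 51 symbols = 153 bits.
Huffman merges:
be(3) + al(7) → 10
10 + de(11) → 21
io(13) + ze(17) → 30
21 + 30 → 51
Huffman total = 10 + 21 + 30 + 51 = 112 bits.
Saving = 153 − 112 = 41 bits.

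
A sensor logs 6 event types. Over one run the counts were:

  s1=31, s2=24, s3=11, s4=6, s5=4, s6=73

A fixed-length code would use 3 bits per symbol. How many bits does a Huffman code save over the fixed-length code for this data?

Fixed-length: 3 bits × 149 symbols = 447 bits.
Huffman merges:
merge s5(4) and s4(6): 10
merge 10 and s3(11): 21
merge 21 and s2(24): 45
merge s1(31) and 45: 76
merge s6(73) and 76: 149
Huffman total = 10 + 21 + 45 + 76 + 149 = 301 bits.
Saving = 447 − 301 = 146 bits.

146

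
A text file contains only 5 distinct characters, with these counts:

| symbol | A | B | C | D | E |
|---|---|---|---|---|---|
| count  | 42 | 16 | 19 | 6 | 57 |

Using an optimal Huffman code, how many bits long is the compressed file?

286

Build the Huffman tree bottom-up:
merge D(6) and B(16): 22
merge C(19) and 22: 41
merge 41 and A(42): 83
merge E(57) and 83: 140
The encoded length is the sum of every internal node's weight: 22 + 41 + 83 + 140 = 286 bits.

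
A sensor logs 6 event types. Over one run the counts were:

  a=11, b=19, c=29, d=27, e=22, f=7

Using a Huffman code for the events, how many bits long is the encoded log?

285

Merge the two smallest weights repeatedly:
combine f(7), a(11) → 18
combine 18, b(19) → 37
combine e(22), d(27) → 49
combine c(29), 37 → 66
combine 49, 66 → 115
Total encoded bits = sum of merged weights = 18 + 37 + 49 + 66 + 115 = 285.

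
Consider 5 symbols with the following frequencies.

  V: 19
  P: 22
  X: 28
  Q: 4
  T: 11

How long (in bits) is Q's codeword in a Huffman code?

3

Build the tree from the bottom:
Q(4) + T(11) → 15
15 + V(19) → 34
P(22) + X(28) → 50
34 + 50 → 84
The subtree containing Q is merged 3 times, so code length = 3.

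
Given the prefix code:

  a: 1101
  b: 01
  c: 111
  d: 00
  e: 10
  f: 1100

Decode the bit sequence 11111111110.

ccce

Read left to right; each codeword is recognised as soon as it completes (prefix code):
  111→c | 111→c | 111→c | 10→e
Decoded message: ccce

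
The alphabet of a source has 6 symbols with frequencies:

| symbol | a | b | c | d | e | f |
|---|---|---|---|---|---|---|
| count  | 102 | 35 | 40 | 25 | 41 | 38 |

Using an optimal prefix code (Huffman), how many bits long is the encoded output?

Greedily combine the two least-frequent nodes:
d(25) + b(35) → 60
f(38) + c(40) → 78
e(41) + 60 → 101
78 + 101 → 179
a(102) + 179 → 281
Total encoded bits = sum of merged weights = 60 + 78 + 101 + 179 + 281 = 699.

699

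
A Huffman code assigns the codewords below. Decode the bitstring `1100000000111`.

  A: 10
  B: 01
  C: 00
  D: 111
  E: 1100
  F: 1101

ECCCD

Read left to right; each codeword is recognised as soon as it completes (prefix code):
  1100→E | 00→C | 00→C | 00→C | 111→D
Decoded message: ECCCD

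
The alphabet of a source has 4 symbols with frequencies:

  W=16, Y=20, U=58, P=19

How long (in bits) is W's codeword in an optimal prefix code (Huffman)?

3

Huffman merges, smallest pair first:
combine W(16), P(19) → 35
combine Y(20), 35 → 55
combine 55, U(58) → 113
W sits 3 levels below the root, so its codeword is 3 bits.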